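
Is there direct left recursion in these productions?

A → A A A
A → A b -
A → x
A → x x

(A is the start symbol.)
Direct left recursion occurs when N → N α for some non-terminal N (the right-hand side begins with the left-hand side itself).

A → A A A: LEFT RECURSIVE (starts with A)
A → A b -: LEFT RECURSIVE (starts with A)
A → x: starts with x
A → x x: starts with x

The grammar has direct left recursion on: A.

Answer: Yes, A is left-recursive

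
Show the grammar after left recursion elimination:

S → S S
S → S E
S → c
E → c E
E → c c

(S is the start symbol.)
S is directly left-recursive. The standard transformation for
  A → A α₁ | ... | A α_m | β₁ | ... | β_n
is
  A  → β₁ A' | ... | β_n A'
  A' → α₁ A' | ... | α_m A' | ε

S → c becomes S → c S'
S → S S becomes S' → S S'
S → S E becomes S' → E S'
Add S' → ε

Productions for other non-terminals are unchanged:
  E → c E
  E → c c

Resulting grammar:
S → c S'
S' → S S'
S' → E S'
S' → ε
E → c E
E → c c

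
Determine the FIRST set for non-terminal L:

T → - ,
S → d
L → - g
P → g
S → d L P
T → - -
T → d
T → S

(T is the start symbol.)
{ '-' }

To compute FIRST(L), examine every production with L on the left-hand side, reading each right-hand side left to right until a non-nullable symbol is reached.

From L → - g:
  - '-' is a terminal: add '-' and stop

Collecting: FIRST(L) = { '-' }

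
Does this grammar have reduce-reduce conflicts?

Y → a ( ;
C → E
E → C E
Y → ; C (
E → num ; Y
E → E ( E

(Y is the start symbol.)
Yes — I13: [C → E .] vs [E → E ( E .]; I14: [C → E .] vs [E → C E .]

A reduce-reduce conflict occurs when an LR(0) state has two complete items [A → α .] and [B → β .] — both call for a reduction, and with no lookahead the parser cannot choose between them.

Augment with Y' → Y and build the canonical LR(0) collection (I0 = CLOSURE({[Y' → . Y]}), then GOTO on every symbol after a dot until no new states appear). It has 16 states:
  I0: { [Y → . ; C (], [Y → . a ( ;], [Y' → . Y] }  — shift
  I1: { [C → . E], [E → . C E], [E → . E ( E], [E → . num ; Y], [Y → ; . C (] }  — shift
  I2: { [Y' → Y .] }  — accept
  I3: { [Y → a . ( ;] }  — shift
  I4: { [Y → a ( . ;] }  — shift
  I5: { [Y → a ( ; .] }  — reduce
  I6: { [C → . E], [E → . C E], [E → . E ( E], [E → . num ; Y], [E → C . E], [Y → ; C . (] }  — shift
  I7: { [C → E .], [E → E . ( E] }  — shift, reduce
  I8: { [E → num . ; Y] }  — shift
  I9: { [E → num ; . Y], [Y → . ; C (], [Y → . a ( ;] }  — shift
  I10: { [E → num ; Y .] }  — reduce
  I11: { [C → . E], [E → . C E], [E → . E ( E], [E → . num ; Y], [E → E ( . E] }  — shift
  I12: { [C → . E], [E → . C E], [E → . E ( E], [E → . num ; Y], [E → C . E] }  — shift
  I13: { [C → E .], [E → E ( E .], [E → E . ( E] }  — shift, 2 reduces
  I14: { [C → E .], [E → C E .], [E → E . ( E] }  — shift, 2 reduces
  I15: { [Y → ; C ( .] }  — reduce

I13 contains complete items [C → E .], [E → E ( E .] — reduce-reduce conflict.
I14 contains complete items [C → E .], [E → C E .] — reduce-reduce conflict.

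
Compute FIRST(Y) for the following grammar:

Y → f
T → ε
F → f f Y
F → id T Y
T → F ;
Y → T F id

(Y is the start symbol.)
To compute FIRST(Y), examine every production with Y on the left-hand side, reading each right-hand side left to right until a non-nullable symbol is reached.

FIRST sets of the other non-terminals involved (by the same procedure, iterated to a fixed point):
  FIRST(T) = { 'f', 'id', ε }
  FIRST(F) = { 'f', 'id' }

From Y → f:
  - f is a terminal: add 'f' and stop
From Y → T F id:
  - T is a non-terminal: add FIRST(T) \ {ε} = { 'f', 'id' }
    T is nullable, so continue to the next symbol
  - F is a non-terminal: add FIRST(F) \ {ε} = { 'f', 'id' }
    F is not nullable, so stop

Collecting: FIRST(Y) = { 'f', 'id' }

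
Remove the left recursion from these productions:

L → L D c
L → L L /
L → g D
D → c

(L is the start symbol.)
L is directly left-recursive. The standard transformation for
  A → A α₁ | ... | A α_m | β₁ | ... | β_n
is
  A  → β₁ A' | ... | β_n A'
  A' → α₁ A' | ... | α_m A' | ε

L → g D becomes L → g D L'
L → L D c becomes L' → D c L'
L → L L / becomes L' → L / L'
Add L' → ε

Productions for other non-terminals are unchanged:
  D → c

Resulting grammar:
L → g D L'
L' → D c L'
L' → L / L'
L' → ε
D → c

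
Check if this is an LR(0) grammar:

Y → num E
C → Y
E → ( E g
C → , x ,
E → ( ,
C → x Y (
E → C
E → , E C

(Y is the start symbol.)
No. Shift-reduce conflict between [E → ( , .] and [C → . , x ,]

Augment with Y' → Y and build the canonical LR(0) collection (I0 = CLOSURE({[Y' → . Y]}), then GOTO on every symbol after a dot until no new states appear). It has 20 states:
  I0: { [Y → . num E], [Y' → . Y] }  — shift
  I1: { [Y' → Y .] }  — accept
  I2: { [C → . , x ,], [C → . Y], [C → . x Y (], [E → . ( ,], [E → . ( E g], [E → . , E C], [E → . C], [Y → . num E], [Y → num . E] }  — shift
  I3: { [C → . , x ,], [C → . Y], [C → . x Y (], [E → ( . ,], [E → ( . E g], [E → . ( ,], [E → . ( E g], [E → . , E C], [E → . C], [Y → . num E] }  — shift
  I4: { [C → , . x ,], [C → . , x ,], [C → . Y], [C → . x Y (], [E → , . E C], [E → . ( ,], [E → . ( E g], [E → . , E C], [E → . C], [Y → . num E] }  — shift
  I5: { [E → C .] }  — reduce
  I6: { [Y → num E .] }  — reduce
  I7: { [C → Y .] }  — reduce
  I8: { [C → x . Y (], [Y → . num E] }  — shift
  I9: { [C → x Y . (] }  — shift
  I10: { [C → x Y ( .] }  — reduce
  I11: { [C → . , x ,], [C → . Y], [C → . x Y (], [E → , E . C], [Y → . num E] }  — shift
  I12: { [C → , x . ,], [C → x . Y (], [Y → . num E] }  — shift
  I13: { [C → , x , .] }  — reduce
  I14: { [C → , . x ,] }  — shift
  I15: { [E → , E C .] }  — reduce
  I16: { [C → , x . ,] }  — shift
  I17: { [C → , . x ,], [C → . , x ,], [C → . Y], [C → . x Y (], [E → ( , .], [E → , . E C], [E → . ( ,], [E → . ( E g], [E → . , E C], [E → . C], [Y → . num E] }  — shift, reduce
  I18: { [E → ( E . g] }  — shift
  I19: { [E → ( E g .] }  — reduce

Conflict in state I17:
  Shift-reduce conflict between [E → ( , .] and [C → . , x ,]
So the grammar is NOT LR(0).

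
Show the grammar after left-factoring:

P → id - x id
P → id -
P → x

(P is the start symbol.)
P → id - P'
P' → x id
P' → ε
P → x

Left-factoring transforms A → αβ₁ | αβ₂ into A → αA' and A' → β₁ | β₂
(α is the longest common prefix among the alternatives). Repeat until
no nonterminal has two alternatives with a common prefix.

Round 1: P has alternatives sharing prefix 'id -'. Introduce P': P → id - P'
  Add: P' → x id
  Add: P' → ε

No remaining common prefixes — done.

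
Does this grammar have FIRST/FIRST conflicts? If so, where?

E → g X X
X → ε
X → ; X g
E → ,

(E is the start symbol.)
No FIRST/FIRST conflicts.

A FIRST/FIRST conflict occurs when two productions N → α and N → β for the same non-terminal have FIRST(α) ∩ FIRST(β) ≠ ∅ (with ε ∈ FIRST of a nullable right-hand side, so two nullable alternatives also conflict).

Productions for E:
  E → g X X: FIRST = { 'g' }
  E → ,: FIRST = { ',' }
Productions for X:
  X → ε: FIRST = { ε }
  X → ; X g: FIRST = { ';' }

All alternatives of each non-terminal have pairwise disjoint FIRST sets.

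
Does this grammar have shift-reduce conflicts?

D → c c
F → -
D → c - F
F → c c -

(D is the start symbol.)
A shift-reduce conflict occurs when an LR(0) state has both:
  - a complete (reduce) item [A → α .] (dot at the end), and
  - a shift item [B → β . c γ] (dot before a terminal).

Augment with D' → D and build the canonical LR(0) collection (I0 = CLOSURE({[D' → . D]}), then GOTO on every symbol after a dot until no new states appear). It has 10 states:
  I0: { [D → . c - F], [D → . c c], [D' → . D] }  — shift
  I1: { [D' → D .] }  — accept
  I2: { [D → c . - F], [D → c . c] }  — shift
  I3: { [D → c - . F], [F → . -], [F → . c c -] }  — shift
  I4: { [D → c c .] }  — reduce
  I5: { [F → - .] }  — reduce
  I6: { [D → c - F .] }  — reduce
  I7: { [F → c . c -] }  — shift
  I8: { [F → c c . -] }  — shift
  I9: { [F → c c - .] }  — reduce

No state contains both a complete item and a shift item.

Answer: No shift-reduce conflicts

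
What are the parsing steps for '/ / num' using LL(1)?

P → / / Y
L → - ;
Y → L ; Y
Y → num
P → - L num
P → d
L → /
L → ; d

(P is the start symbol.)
Stack is shown with the top on the left.

Stack    Input      Action
--------------------------
P $      / / num $  output P → / / Y
/ / Y $  / / num $  match '/'
/ Y $    / num $    match '/'
Y $      num $      output Y → num
num $    num $      match 'num'
$        $          accept

The string is accepted.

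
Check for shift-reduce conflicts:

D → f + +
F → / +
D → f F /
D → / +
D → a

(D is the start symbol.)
A shift-reduce conflict occurs when an LR(0) state has both:
  - a complete (reduce) item [A → α .] (dot at the end), and
  - a shift item [B → β . c γ] (dot before a terminal).

Augment with D' → D and build the canonical LR(0) collection (I0 = CLOSURE({[D' → . D]}), then GOTO on every symbol after a dot until no new states appear). It has 12 states:
  I0: { [D → . / +], [D → . a], [D → . f + +], [D → . f F /], [D' → . D] }  — shift
  I1: { [D → / . +] }  — shift
  I2: { [D' → D .] }  — accept
  I3: { [D → a .] }  — reduce
  I4: { [D → f . + +], [D → f . F /], [F → . / +] }  — shift
  I5: { [D → f + . +] }  — shift
  I6: { [F → / . +] }  — shift
  I7: { [D → f F . /] }  — shift
  I8: { [D → f F / .] }  — reduce
  I9: { [F → / + .] }  — reduce
  I10: { [D → f + + .] }  — reduce
  I11: { [D → / + .] }  — reduce

No state contains both a complete item and a shift item.

Answer: No shift-reduce conflicts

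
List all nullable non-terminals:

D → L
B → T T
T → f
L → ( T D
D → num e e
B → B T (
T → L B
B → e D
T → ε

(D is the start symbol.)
A non-terminal is nullable if it can derive ε (the empty string): either it has an ε-production, or it has a production whose right-hand side consists entirely of nullable non-terminals.

ε-productions: T → ε
So T is immediately nullable.
B → T T: every symbol on the right is nullable, so B is nullable too.
No further non-terminal can be added: every production for the remaining non-terminals contains a terminal or a non-nullable non-terminal.
Nullable = { 'B', 'T' }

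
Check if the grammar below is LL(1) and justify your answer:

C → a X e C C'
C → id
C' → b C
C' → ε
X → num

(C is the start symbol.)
No. Predict set conflict for C': { 'b' }

Relevant sets:
  FOLLOW(C') = { $, 'b' }

For C:
  PREDICT(C → a X e C C') = { 'a' }
  PREDICT(C → id) = { 'id' }
For C':
  PREDICT(C' → b C) = { 'b' }
  PREDICT(C' → ε) = { $, 'b' }
X has a single production, so nothing to check there.

Conflict found: Predict set conflict for C': { 'b' }
The grammar is NOT LL(1).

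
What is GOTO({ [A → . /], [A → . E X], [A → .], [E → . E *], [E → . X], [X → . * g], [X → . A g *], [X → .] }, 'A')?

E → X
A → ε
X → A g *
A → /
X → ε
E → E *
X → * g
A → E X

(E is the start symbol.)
GOTO(I, 'A') = CLOSURE({ [A → αX.β] : [A → α.Xβ] ∈ I, X = 'A' })

Items with dot before 'A', with the dot advanced:
  [X → . A g *] → [X → A . g *]
Closure adds nothing (no advanced item has the dot before a non-terminal).

GOTO = { [X → A . g *] }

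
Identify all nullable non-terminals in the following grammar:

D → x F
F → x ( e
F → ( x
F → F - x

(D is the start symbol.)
None

A non-terminal is nullable if it can derive ε (the empty string): either it has an ε-production, or it has a production whose right-hand side consists entirely of nullable non-terminals.

There are no ε-productions, so no non-terminal can derive ε.
No non-terminals are nullable.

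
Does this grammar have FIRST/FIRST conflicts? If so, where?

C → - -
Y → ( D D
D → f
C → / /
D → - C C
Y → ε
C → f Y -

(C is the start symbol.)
A FIRST/FIRST conflict occurs when two productions N → α and N → β for the same non-terminal have FIRST(α) ∩ FIRST(β) ≠ ∅ (with ε ∈ FIRST of a nullable right-hand side, so two nullable alternatives also conflict).

Productions for C:
  C → - -: FIRST = { '-' }
  C → / /: FIRST = { '/' }
  C → f Y -: FIRST = { 'f' }
Productions for Y:
  Y → ( D D: FIRST = { '(' }
  Y → ε: FIRST = { ε }
Productions for D:
  D → f: FIRST = { 'f' }
  D → - C C: FIRST = { '-' }

All alternatives of each non-terminal have pairwise disjoint FIRST sets.

Answer: No FIRST/FIRST conflicts.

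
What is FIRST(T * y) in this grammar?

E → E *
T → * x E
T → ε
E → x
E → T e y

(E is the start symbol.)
FIRST sets of the non-terminals involved (from the grammar, by fixed-point iteration):
  FIRST(T) = { '*', ε }

To compute FIRST(T * y), process the symbols left to right:
Symbol T is a non-terminal. Add FIRST(T) \ {ε} = { '*' }
T is nullable (ε ∈ FIRST(T)), continue to the next symbol.
Symbol * is a terminal. Add '*' and stop.
FIRST(T * y) = { '*' }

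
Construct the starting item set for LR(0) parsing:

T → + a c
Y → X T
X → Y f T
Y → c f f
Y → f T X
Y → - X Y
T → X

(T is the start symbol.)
{ [T → . + a c], [T → . X], [T' → . T], [X → . Y f T], [Y → . - X Y], [Y → . X T], [Y → . c f f], [Y → . f T X] }

First, augment the grammar with T' → T
I₀ = CLOSURE({ [T' → . T] }):
  [T' → . T] has the dot before T: add [T → . + a c], [T → . X]
  [T → . X] has the dot before X: add [X → . Y f T]
  [X → . Y f T] has the dot before Y: add [Y → . X T], [Y → . c f f], [Y → . f T X], [Y → . - X Y]
No further items can be added.

I₀ = { [T → . + a c], [T → . X], [T' → . T], [X → . Y f T], [Y → . - X Y], [Y → . X T], [Y → . c f f], [Y → . f T X] }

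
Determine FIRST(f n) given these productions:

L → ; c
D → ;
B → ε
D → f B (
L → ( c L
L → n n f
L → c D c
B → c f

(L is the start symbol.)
To compute FIRST(f n), process the symbols left to right:
Symbol f is a terminal. Add 'f' and stop.
FIRST(f n) = { 'f' }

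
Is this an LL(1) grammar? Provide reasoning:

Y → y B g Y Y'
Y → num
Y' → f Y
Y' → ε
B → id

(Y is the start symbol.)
A grammar is LL(1) if for each non-terminal N with multiple productions, the predict sets of those productions are pairwise disjoint, where PREDICT(N → α) = (FIRST(α) \ {ε}) ∪ (FOLLOW(N) if α ⇒* ε).

Relevant sets:
  FOLLOW(Y') = { $, 'f' }

For Y:
  PREDICT(Y → y B g Y Y') = { 'y' }
  PREDICT(Y → num) = { 'num' }
For Y':
  PREDICT(Y' → f Y) = { 'f' }
  PREDICT(Y' → ε) = { $, 'f' }
B has a single production, so nothing to check there.

Conflict found: Predict set conflict for Y': { 'f' }
The grammar is NOT LL(1).

Answer: No. Predict set conflict for Y': { 'f' }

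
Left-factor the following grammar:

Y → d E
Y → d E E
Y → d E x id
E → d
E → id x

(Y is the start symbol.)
Left-factoring transforms A → αβ₁ | αβ₂ into A → αA' and A' → β₁ | β₂
(α is the longest common prefix among the alternatives). Repeat until
no nonterminal has two alternatives with a common prefix.

Round 1: Y has alternatives sharing prefix 'd E'. Introduce Y': Y → d E Y'
  Add: Y' → ε
  Add: Y' → E
  Add: Y' → x id

No remaining common prefixes — done.

Resulting grammar:
Y → d E Y'
Y' → ε
Y' → E
Y' → x id
E → d
E → id x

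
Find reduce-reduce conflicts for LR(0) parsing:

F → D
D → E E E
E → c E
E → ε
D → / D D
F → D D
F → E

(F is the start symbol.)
Yes — I2: [E → .] vs [F → D .]; I3: [E → .] vs [F → E .]

A reduce-reduce conflict occurs when an LR(0) state has two complete items [A → α .] and [B → β .] — both call for a reduction, and with no lookahead the parser cannot choose between them.

Augment with F' → F and build the canonical LR(0) collection (I0 = CLOSURE({[F' → . F]}), then GOTO on every symbol after a dot until no new states appear). It has 13 states:
  I0: { [D → . / D D], [D → . E E E], [E → . c E], [E → .], [F → . D D], [F → . D], [F → . E], [F' → . F] }  — shift, reduce
  I1: { [D → . / D D], [D → . E E E], [D → / . D D], [E → . c E], [E → .] }  — shift, reduce
  I2: { [D → . / D D], [D → . E E E], [E → . c E], [E → .], [F → D . D], [F → D .] }  — shift, 2 reduces
  I3: { [D → E . E E], [E → . c E], [E → .], [F → E .] }  — shift, 2 reduces
  I4: { [F' → F .] }  — accept
  I5: { [E → . c E], [E → .], [E → c . E] }  — shift, reduce
  I6: { [E → c E .] }  — reduce
  I7: { [D → E E . E], [E → . c E], [E → .] }  — shift, reduce
  I8: { [D → E E E .] }  — reduce
  I9: { [F → D D .] }  — reduce
  I10: { [D → E . E E], [E → . c E], [E → .] }  — shift, reduce
  I11: { [D → . / D D], [D → . E E E], [D → / D . D], [E → . c E], [E → .] }  — shift, reduce
  I12: { [D → / D D .] }  — reduce

I2 contains complete items [E → .], [F → D .] — reduce-reduce conflict.
I3 contains complete items [E → .], [F → E .] — reduce-reduce conflict.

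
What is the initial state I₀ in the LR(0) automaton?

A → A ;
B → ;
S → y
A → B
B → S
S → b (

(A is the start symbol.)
{ [A → . A ;], [A → . B], [A' → . A], [B → . ;], [B → . S], [S → . b (], [S → . y] }

First, augment the grammar with A' → A
I₀ = CLOSURE({ [A' → . A] }):
  [A' → . A] has the dot before A: add [A → . A ;], [A → . B]
  [A → . B] has the dot before B: add [B → . ;], [B → . S]
  [B → . S] has the dot before S: add [S → . y], [S → . b (]
No further items can be added.

I₀ = { [A → . A ;], [A → . B], [A' → . A], [B → . ;], [B → . S], [S → . b (], [S → . y] }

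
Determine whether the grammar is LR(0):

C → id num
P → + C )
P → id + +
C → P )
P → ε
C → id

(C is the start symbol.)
A grammar is LR(0) if no state in the canonical LR(0) collection has:
  - both a shift item (dot before a terminal) and a complete item (shift-reduce conflict), or
  - two or more complete items (reduce-reduce conflict; the accept item [C' → C .] counts as a complete item here).

Augment with C' → C and build the canonical LR(0) collection (I0 = CLOSURE({[C' → . C]}), then GOTO on every symbol after a dot until no new states appear). It has 11 states:
  I0: { [C → . P )], [C → . id num], [C → . id], [C' → . C], [P → . + C )], [P → . id + +], [P → .] }  — shift, reduce
  I1: { [C → . P )], [C → . id num], [C → . id], [P → + . C )], [P → . + C )], [P → . id + +], [P → .] }  — shift, reduce
  I2: { [C' → C .] }  — accept
  I3: { [C → P . )] }  — shift
  I4: { [C → id . num], [C → id .], [P → id . + +] }  — shift, reduce
  I5: { [P → id + . +] }  — shift
  I6: { [C → id num .] }  — reduce
  I7: { [P → id + + .] }  — reduce
  I8: { [C → P ) .] }  — reduce
  I9: { [P → + C . )] }  — shift
  I10: { [P → + C ) .] }  — reduce

Conflict in state I0:
  Shift-reduce conflict between [P → .] and [C → . id]
So the grammar is NOT LR(0).

Answer: No. Shift-reduce conflict between [P → .] and [C → . id]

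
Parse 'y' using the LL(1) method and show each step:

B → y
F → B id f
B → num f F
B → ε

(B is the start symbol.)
Stack is shown with the top on the left.

Stack  Input  Action
--------------------
B $    y $    output B → y
y $    y $    match 'y'
$      $      accept

The string is accepted.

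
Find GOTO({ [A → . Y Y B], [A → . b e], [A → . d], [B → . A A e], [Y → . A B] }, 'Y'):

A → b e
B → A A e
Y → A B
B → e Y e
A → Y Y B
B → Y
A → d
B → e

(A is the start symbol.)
GOTO(I, 'Y') = CLOSURE({ [A → αX.β] : [A → α.Xβ] ∈ I, X = 'Y' })

Items with dot before 'Y', with the dot advanced:
  [A → . Y Y B] → [A → Y . Y B]
Closure of the advanced items:
  [A → Y . Y B] has the dot before Y: add [Y → . A B]
  [Y → . A B] has the dot before A: add [A → . b e], [A → . Y Y B], [A → . d]

GOTO = { [A → . Y Y B], [A → . b e], [A → . d], [A → Y . Y B], [Y → . A B] }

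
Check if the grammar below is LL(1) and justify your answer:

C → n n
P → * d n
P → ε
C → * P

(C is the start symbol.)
Relevant sets:
  FOLLOW(P) = { $ }

For C:
  PREDICT(C → n n) = { 'n' }
  PREDICT(C → '*' P) = { '*' }
For P:
  PREDICT(P → '*' d n) = { '*' }
  PREDICT(P → ε) = { $ }

All predict sets are disjoint. The grammar IS LL(1).

Answer: Yes, the grammar is LL(1).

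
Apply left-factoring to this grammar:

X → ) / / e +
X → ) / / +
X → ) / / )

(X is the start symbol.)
X → ) / / X'
X' → e +
X' → +
X' → )

Left-factoring transforms A → αβ₁ | αβ₂ into A → αA' and A' → β₁ | β₂
(α is the longest common prefix among the alternatives). Repeat until
no nonterminal has two alternatives with a common prefix.

Round 1: X has alternatives sharing prefix ') / /'. Introduce X': X → ) / / X'
  Add: X' → e +
  Add: X' → +
  Add: X' → )

No remaining common prefixes — done.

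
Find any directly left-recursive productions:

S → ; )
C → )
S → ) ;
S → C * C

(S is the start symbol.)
S → ; ): starts with ';'
C → ): starts with ')'
S → ) ;: starts with ')'
S → C * C: starts with C

No direct left recursion found.

Answer: No direct left recursion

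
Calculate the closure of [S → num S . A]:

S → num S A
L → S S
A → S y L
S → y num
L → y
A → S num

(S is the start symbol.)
To compute CLOSURE, for each item [A → α.Bβ] where B is a non-terminal, add [B → .γ] for all productions B → γ; repeat for the newly added items until nothing changes.

Start with: [S → num S . A]
  [S → num S . A] has the dot before A: add [A → . S y L], [A → . S num]
  [A → . S y L] has the dot before S: add [S → . num S A], [S → . y num]
No further items can be added.

CLOSURE = { [A → . S num], [A → . S y L], [S → . num S A], [S → . y num], [S → num S . A] }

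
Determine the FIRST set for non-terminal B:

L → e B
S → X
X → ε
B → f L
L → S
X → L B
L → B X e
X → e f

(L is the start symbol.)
To compute FIRST(B), examine every production with B on the left-hand side, reading each right-hand side left to right until a non-nullable symbol is reached.

From B → f L:
  - f is a terminal: add 'f' and stop

Collecting: FIRST(B) = { 'f' }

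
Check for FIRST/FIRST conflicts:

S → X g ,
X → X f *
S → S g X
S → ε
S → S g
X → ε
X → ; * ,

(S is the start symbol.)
Yes. S → X g ',' / S → S g X on { ';', 'f', 'g' }; S → X g ',' / S → S g on { ';', 'f', 'g' }; S → S g X / S → S g on { ';', 'f', 'g' }; X → X f '*' / X → ';' '*' ',' on { ';' }

FIRST sets of the non-terminals at (or reachable through a nullable prefix from) the front of some alternative:
  FIRST(X) = { ';', 'f', ε }
  FIRST(S) = { ';', 'f', 'g', ε }

Productions for S:
  S → X g ,: FIRST = { ';', 'f', 'g' }
  S → S g X: FIRST = { ';', 'f', 'g' }
  S → ε: FIRST = { ε }
  S → S g: FIRST = { ';', 'f', 'g' }
Productions for X:
  X → X f *: FIRST = { ';', 'f' }
  X → ε: FIRST = { ε }
  X → ; * ,: FIRST = { ';' }

Conflict for S: S → X g , and S → S g X
  Overlap: { ';', 'f', 'g' }
Conflict for S: S → X g , and S → S g
  Overlap: { ';', 'f', 'g' }
Conflict for S: S → S g X and S → S g
  Overlap: { ';', 'f', 'g' }
Conflict for X: X → X f * and X → ; * ,
  Overlap: { ';' }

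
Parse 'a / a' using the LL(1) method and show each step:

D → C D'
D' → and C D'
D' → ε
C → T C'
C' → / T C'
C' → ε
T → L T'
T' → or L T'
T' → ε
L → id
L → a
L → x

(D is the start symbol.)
LL(1) parsing maintains a stack (initially the start symbol over $) and the input. At each step: if the stack top is a terminal, match it against the current input token; if it is a non-terminal N, replace it with the RHS of M[N, lookahead] (the unique production whose predict set contains the lookahead).

Stack is shown with the top on the left.

Stack         Input    Action
-----------------------------
D $           a / a $  output D → C D'
C D' $        a / a $  output C → T C'
T C' D' $     a / a $  output T → L T'
L T' C' D' $  a / a $  output L → a
a T' C' D' $  a / a $  match 'a'
T' C' D' $    / a $    output T' → ε
C' D' $       / a $    output C' → / T C'
/ T C' D' $   / a $    match '/'
T C' D' $     a $      output T → L T'
L T' C' D' $  a $      output L → a
a T' C' D' $  a $      match 'a'
T' C' D' $    $        output T' → ε
C' D' $       $        output C' → ε
D' $          $        output D' → ε
$             $        accept

The string is accepted.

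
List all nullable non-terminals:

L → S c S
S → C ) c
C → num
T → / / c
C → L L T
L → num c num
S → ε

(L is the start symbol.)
A non-terminal is nullable if it can derive ε (the empty string): either it has an ε-production, or it has a production whose right-hand side consists entirely of nullable non-terminals.

ε-productions: S → ε
So S is immediately nullable.
No further non-terminal can be added: every production for the remaining non-terminals contains a terminal or a non-nullable non-terminal.
Nullable = { 'S' }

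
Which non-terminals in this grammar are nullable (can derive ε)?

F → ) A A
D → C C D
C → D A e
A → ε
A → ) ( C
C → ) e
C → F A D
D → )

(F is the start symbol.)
{ 'A' }

ε-productions: A → ε
So A is immediately nullable.
No further non-terminal can be added: every production for the remaining non-terminals contains a terminal or a non-nullable non-terminal.
Nullable = { 'A' }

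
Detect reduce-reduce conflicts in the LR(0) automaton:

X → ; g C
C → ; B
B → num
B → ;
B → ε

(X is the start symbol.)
A reduce-reduce conflict occurs when an LR(0) state has two complete items [A → α .] and [B → β .] — both call for a reduction, and with no lookahead the parser cannot choose between them.

Augment with X' → X and build the canonical LR(0) collection (I0 = CLOSURE({[X' → . X]}), then GOTO on every symbol after a dot until no new states appear). It has 9 states:
  I0: { [X → . ; g C], [X' → . X] }  — shift
  I1: { [X → ; . g C] }  — shift
  I2: { [X' → X .] }  — accept
  I3: { [C → . ; B], [X → ; g . C] }  — shift
  I4: { [B → . ;], [B → . num], [B → .], [C → ; . B] }  — shift, reduce
  I5: { [X → ; g C .] }  — reduce
  I6: { [B → ; .] }  — reduce
  I7: { [C → ; B .] }  — reduce
  I8: { [B → num .] }  — reduce

No state contains more than one complete item.

Answer: No reduce-reduce conflicts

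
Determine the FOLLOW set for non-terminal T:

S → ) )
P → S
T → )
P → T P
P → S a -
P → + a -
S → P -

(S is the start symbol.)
{ ')', '+' }

To compute FOLLOW(T), find every occurrence of T on a right-hand side N → α T β: add FIRST(β) \ {ε}, and if β is empty or nullable also add FOLLOW(N). Iterate to a fixed point.

In P → T P: T is followed by P, add FIRST(P) \ {ε} = { ')', '+' }

Taking the union: FOLLOW(T) = { ')', '+' }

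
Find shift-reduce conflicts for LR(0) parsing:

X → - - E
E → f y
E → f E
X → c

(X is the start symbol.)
No shift-reduce conflicts

A shift-reduce conflict occurs when an LR(0) state has both:
  - a complete (reduce) item [A → α .] (dot at the end), and
  - a shift item [B → β . c γ] (dot before a terminal).

Augment with X' → X and build the canonical LR(0) collection (I0 = CLOSURE({[X' → . X]}), then GOTO on every symbol after a dot until no new states appear). It has 9 states:
  I0: { [X → . - - E], [X → . c], [X' → . X] }  — shift
  I1: { [X → - . - E] }  — shift
  I2: { [X' → X .] }  — accept
  I3: { [X → c .] }  — reduce
  I4: { [E → . f E], [E → . f y], [X → - - . E] }  — shift
  I5: { [X → - - E .] }  — reduce
  I6: { [E → . f E], [E → . f y], [E → f . E], [E → f . y] }  — shift
  I7: { [E → f E .] }  — reduce
  I8: { [E → f y .] }  — reduce

No state contains both a complete item and a shift item.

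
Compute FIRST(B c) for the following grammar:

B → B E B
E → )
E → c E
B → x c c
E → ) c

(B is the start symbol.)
FIRST sets of the non-terminals involved (from the grammar, by fixed-point iteration):
  FIRST(B) = { 'x' }

To compute FIRST(B c), process the symbols left to right:
Symbol B is a non-terminal. Add FIRST(B) \ {ε} = { 'x' }
B is not nullable (ε ∉ FIRST(B)), so stop here.
FIRST(B c) = { 'x' }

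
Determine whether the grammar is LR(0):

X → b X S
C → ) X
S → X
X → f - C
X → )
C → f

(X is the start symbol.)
Yes, the grammar is LR(0)

A grammar is LR(0) if no state in the canonical LR(0) collection has:
  - both a shift item (dot before a terminal) and a complete item (shift-reduce conflict), or
  - two or more complete items (reduce-reduce conflict; the accept item [X' → X .] counts as a complete item here).

Augment with X' → X and build the canonical LR(0) collection (I0 = CLOSURE({[X' → . X]}), then GOTO on every symbol after a dot until no new states appear). It has 13 states:
  I0: { [X → . )], [X → . b X S], [X → . f - C], [X' → . X] }  — shift
  I1: { [X → ) .] }  — reduce
  I2: { [X' → X .] }  — accept
  I3: { [X → . )], [X → . b X S], [X → . f - C], [X → b . X S] }  — shift
  I4: { [X → f . - C] }  — shift
  I5: { [C → . ) X], [C → . f], [X → f - . C] }  — shift
  I6: { [C → ) . X], [X → . )], [X → . b X S], [X → . f - C] }  — shift
  I7: { [X → f - C .] }  — reduce
  I8: { [C → f .] }  — reduce
  I9: { [C → ) X .] }  — reduce
  I10: { [S → . X], [X → . )], [X → . b X S], [X → . f - C], [X → b X . S] }  — shift
  I11: { [X → b X S .] }  — reduce
  I12: { [S → X .] }  — reduce

Every state is either a pure shift/goto state or contains exactly one complete item and nothing to shift — no conflicts. The grammar is LR(0).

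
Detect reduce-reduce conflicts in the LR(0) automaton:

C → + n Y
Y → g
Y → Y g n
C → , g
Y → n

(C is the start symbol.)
No reduce-reduce conflicts

A reduce-reduce conflict occurs when an LR(0) state has two complete items [A → α .] and [B → β .] — both call for a reduction, and with no lookahead the parser cannot choose between them.

Augment with C' → C and build the canonical LR(0) collection (I0 = CLOSURE({[C' → . C]}), then GOTO on every symbol after a dot until no new states appear). It has 11 states:
  I0: { [C → . + n Y], [C → . , g], [C' → . C] }  — shift
  I1: { [C → + . n Y] }  — shift
  I2: { [C → , . g] }  — shift
  I3: { [C' → C .] }  — accept
  I4: { [C → , g .] }  — reduce
  I5: { [C → + n . Y], [Y → . Y g n], [Y → . g], [Y → . n] }  — shift
  I6: { [C → + n Y .], [Y → Y . g n] }  — shift, reduce
  I7: { [Y → g .] }  — reduce
  I8: { [Y → n .] }  — reduce
  I9: { [Y → Y g . n] }  — shift
  I10: { [Y → Y g n .] }  — reduce

No state contains more than one complete item.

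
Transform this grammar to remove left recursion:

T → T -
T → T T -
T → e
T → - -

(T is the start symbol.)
T → e T'
T → - - T'
T' → - T'
T' → T - T'
T' → ε

T is directly left-recursive. The standard transformation for
  A → A α₁ | ... | A α_m | β₁ | ... | β_n
is
  A  → β₁ A' | ... | β_n A'
  A' → α₁ A' | ... | α_m A' | ε

T → e becomes T → e T'
T → - - becomes T → - - T'
T → T - becomes T' → - T'
T → T T - becomes T' → T - T'
Add T' → ε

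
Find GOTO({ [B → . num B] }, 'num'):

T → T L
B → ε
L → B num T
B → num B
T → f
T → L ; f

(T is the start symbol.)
GOTO(I, 'num') = CLOSURE({ [A → αX.β] : [A → α.Xβ] ∈ I, X = 'num' })

Items with dot before 'num', with the dot advanced:
  [B → . num B] → [B → num . B]
Closure of the advanced items:
  [B → num . B] has the dot before B: add [B → .], [B → . num B]

GOTO = { [B → . num B], [B → .], [B → num . B] }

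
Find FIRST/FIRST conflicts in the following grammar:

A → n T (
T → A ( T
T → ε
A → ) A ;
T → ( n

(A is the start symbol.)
A FIRST/FIRST conflict occurs when two productions N → α and N → β for the same non-terminal have FIRST(α) ∩ FIRST(β) ≠ ∅ (with ε ∈ FIRST of a nullable right-hand side, so two nullable alternatives also conflict).

FIRST sets of the non-terminals at (or reachable through a nullable prefix from) the front of some alternative:
  FIRST(A) = { ')', 'n' }

Productions for A:
  A → n T (: FIRST = { 'n' }
  A → ) A ;: FIRST = { ')' }
Productions for T:
  T → A ( T: FIRST = { ')', 'n' }
  T → ε: FIRST = { ε }
  T → ( n: FIRST = { '(' }

All alternatives of each non-terminal have pairwise disjoint FIRST sets.

Answer: No FIRST/FIRST conflicts.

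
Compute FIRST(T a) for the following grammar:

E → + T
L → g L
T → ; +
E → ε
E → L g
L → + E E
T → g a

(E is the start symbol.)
{ ';', 'g' }

FIRST sets of the non-terminals involved (from the grammar, by fixed-point iteration):
  FIRST(T) = { ';', 'g' }

To compute FIRST(T a), process the symbols left to right:
Symbol T is a non-terminal. Add FIRST(T) \ {ε} = { ';', 'g' }
T is not nullable (ε ∉ FIRST(T)), so stop here.
FIRST(T a) = { ';', 'g' }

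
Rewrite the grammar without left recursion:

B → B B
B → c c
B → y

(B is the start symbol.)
B is directly left-recursive. The standard transformation for
  A → A α₁ | ... | A α_m | β₁ | ... | β_n
is
  A  → β₁ A' | ... | β_n A'
  A' → α₁ A' | ... | α_m A' | ε

B → c c becomes B → c c B'
B → y becomes B → y B'
B → B B becomes B' → B B'
Add B' → ε

Resulting grammar:
B → c c B'
B → y B'
B' → B B'
B' → ε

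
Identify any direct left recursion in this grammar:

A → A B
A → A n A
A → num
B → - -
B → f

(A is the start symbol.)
Yes, A is left-recursive

A → A B: LEFT RECURSIVE (starts with A)
A → A n A: LEFT RECURSIVE (starts with A)
A → num: starts with num
B → - -: starts with '-'
B → f: starts with f

The grammar has direct left recursion on: A.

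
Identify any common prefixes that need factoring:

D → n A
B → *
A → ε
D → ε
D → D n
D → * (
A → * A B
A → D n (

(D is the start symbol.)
Left-factoring is needed when two productions for the same non-terminal
share a common prefix on the right-hand side.

Productions for D:
  D → n A
  D → ε
  D → D n
  D → * (
Productions for A:
  A → ε
  A → * A B
  A → D n (

No common prefixes found.

Answer: No, left-factoring is not needed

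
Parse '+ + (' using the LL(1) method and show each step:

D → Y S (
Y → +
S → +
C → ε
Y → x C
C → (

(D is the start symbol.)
LL(1) parsing maintains a stack (initially the start symbol over $) and the input. At each step: if the stack top is a terminal, match it against the current input token; if it is a non-terminal N, replace it with the RHS of M[N, lookahead] (the unique production whose predict set contains the lookahead).

Stack is shown with the top on the left.

Stack    Input    Action
------------------------
D $      + + ( $  output D → Y S (
Y S ( $  + + ( $  output Y → +
+ S ( $  + + ( $  match '+'
S ( $    + ( $    output S → +
+ ( $    + ( $    match '+'
( $      ( $      match '('
$        $        accept

The string is accepted.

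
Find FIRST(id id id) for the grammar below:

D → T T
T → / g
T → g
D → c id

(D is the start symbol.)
To compute FIRST(id id id), process the symbols left to right:
Symbol id is a terminal. Add 'id' and stop.
FIRST(id id id) = { 'id' }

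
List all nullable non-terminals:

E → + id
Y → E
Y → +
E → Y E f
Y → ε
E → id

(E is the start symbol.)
A non-terminal is nullable if it can derive ε (the empty string): either it has an ε-production, or it has a production whose right-hand side consists entirely of nullable non-terminals.

ε-productions: Y → ε
So Y is immediately nullable.
No further non-terminal can be added: every production for the remaining non-terminals contains a terminal or a non-nullable non-terminal.
Nullable = { 'Y' }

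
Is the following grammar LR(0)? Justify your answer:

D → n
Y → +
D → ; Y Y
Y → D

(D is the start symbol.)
A grammar is LR(0) if no state in the canonical LR(0) collection has:
  - both a shift item (dot before a terminal) and a complete item (shift-reduce conflict), or
  - two or more complete items (reduce-reduce conflict; the accept item [D' → D .] counts as a complete item here).

Augment with D' → D and build the canonical LR(0) collection (I0 = CLOSURE({[D' → . D]}), then GOTO on every symbol after a dot until no new states appear). It has 8 states:
  I0: { [D → . ; Y Y], [D → . n], [D' → . D] }  — shift
  I1: { [D → . ; Y Y], [D → . n], [D → ; . Y Y], [Y → . +], [Y → . D] }  — shift
  I2: { [D' → D .] }  — accept
  I3: { [D → n .] }  — reduce
  I4: { [Y → + .] }  — reduce
  I5: { [Y → D .] }  — reduce
  I6: { [D → . ; Y Y], [D → . n], [D → ; Y . Y], [Y → . +], [Y → . D] }  — shift
  I7: { [D → ; Y Y .] }  — reduce

Every state is either a pure shift/goto state or contains exactly one complete item and nothing to shift — no conflicts. The grammar is LR(0).

Answer: Yes, the grammar is LR(0)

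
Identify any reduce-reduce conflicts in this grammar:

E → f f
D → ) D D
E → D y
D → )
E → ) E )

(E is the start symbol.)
No reduce-reduce conflicts

A reduce-reduce conflict occurs when an LR(0) state has two complete items [A → α .] and [B → β .] — both call for a reduction, and with no lookahead the parser cannot choose between them.

Augment with E' → E and build the canonical LR(0) collection (I0 = CLOSURE({[E' → . E]}), then GOTO on every symbol after a dot until no new states appear). It has 13 states:
  I0: { [D → . ) D D], [D → . )], [E → . ) E )], [E → . D y], [E → . f f], [E' → . E] }  — shift
  I1: { [D → ) . D D], [D → ) .], [D → . ) D D], [D → . )], [E → ) . E )], [E → . ) E )], [E → . D y], [E → . f f] }  — shift, reduce
  I2: { [E → D . y] }  — shift
  I3: { [E' → E .] }  — accept
  I4: { [E → f . f] }  — shift
  I5: { [E → f f .] }  — reduce
  I6: { [E → D y .] }  — reduce
  I7: { [D → ) D . D], [D → . ) D D], [D → . )], [E → D . y] }  — shift
  I8: { [E → ) E . )] }  — shift
  I9: { [E → ) E ) .] }  — reduce
  I10: { [D → ) . D D], [D → ) .], [D → . ) D D], [D → . )] }  — shift, reduce
  I11: { [D → ) D D .] }  — reduce
  I12: { [D → ) D . D], [D → . ) D D], [D → . )] }  — shift

No state contains more than one complete item.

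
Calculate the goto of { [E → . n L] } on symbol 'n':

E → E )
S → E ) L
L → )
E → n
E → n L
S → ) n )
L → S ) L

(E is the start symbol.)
GOTO(I, 'n') = CLOSURE({ [A → αX.β] : [A → α.Xβ] ∈ I, X = 'n' })

Items with dot before 'n', with the dot advanced:
  [E → . n L] → [E → n . L]
Closure of the advanced items:
  [E → n . L] has the dot before L: add [L → . )], [L → . S ) L]
  [L → . S ) L] has the dot before S: add [S → . E ) L], [S → . ) n )]
  [S → . E ) L] has the dot before E: add [E → . E )], [E → . n], [E → . n L]

GOTO = { [E → . E )], [E → . n L], [E → . n], [E → n . L], [L → . )], [L → . S ) L], [S → . ) n )], [S → . E ) L] }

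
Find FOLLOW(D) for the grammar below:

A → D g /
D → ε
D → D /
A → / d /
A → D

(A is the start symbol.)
To compute FOLLOW(D), find every occurrence of D on a right-hand side N → α D β: add FIRST(β) \ {ε}, and if β is empty or nullable also add FOLLOW(N). Iterate to a fixed point.

In A → D g /: D is followed by g '/', add FIRST(g '/') \ {ε} = { 'g' }
In D → D /: D is followed by '/', add FIRST('/') \ {ε} = { '/' }
In A → D: D is at the end, add FOLLOW(A)

The FOLLOW sets referred to above (computed the same way, to a fixed point):
  FOLLOW(A) = { $ }

Taking the union: FOLLOW(D) = { $, '/', 'g' }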